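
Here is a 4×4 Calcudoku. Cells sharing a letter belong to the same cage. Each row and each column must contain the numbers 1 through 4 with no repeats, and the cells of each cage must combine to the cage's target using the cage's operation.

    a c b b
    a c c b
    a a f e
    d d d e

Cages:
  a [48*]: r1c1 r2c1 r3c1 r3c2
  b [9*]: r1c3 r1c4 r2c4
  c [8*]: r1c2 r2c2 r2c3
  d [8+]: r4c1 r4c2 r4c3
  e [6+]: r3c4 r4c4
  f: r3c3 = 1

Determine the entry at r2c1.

Cage b needs product 9, leaving r1c3 = 3.
Cage b needs product 9, leaving r1c4 = 1.
Cage b needs product 9, which forces r2c4 = 3.
F is a freebie, so r3c3 = 1.
Column 3 already has 1, leaving r4c3 = 4.
Row 4 already has 4; hence r4c4 = 2.
Cage c has product 8, leaving r1c2 = 4.
The 3 cells of cage c must have product 8; hence r2c2 = 1.
Column 3 already has 4, leaving r2c3 = 2.
Cage a needs product 48, leaving r3c1 = 3.
Column 2 now contains 4, so r3c2 = 2.
Column 4 now contains 2; hence r3c4 = 4.
Column 1 now contains 3, leaving r4c1 = 1.
1 is placed in column 2, which forces r4c2 = 3.
Row 1 now contains 4, which forces r1c1 = 2.
2 is placed in row 2, so r2c1 = 4.
Completed grid: 2 4 3 1 / 4 1 2 3 / 3 2 1 4 / 1 3 4 2.

4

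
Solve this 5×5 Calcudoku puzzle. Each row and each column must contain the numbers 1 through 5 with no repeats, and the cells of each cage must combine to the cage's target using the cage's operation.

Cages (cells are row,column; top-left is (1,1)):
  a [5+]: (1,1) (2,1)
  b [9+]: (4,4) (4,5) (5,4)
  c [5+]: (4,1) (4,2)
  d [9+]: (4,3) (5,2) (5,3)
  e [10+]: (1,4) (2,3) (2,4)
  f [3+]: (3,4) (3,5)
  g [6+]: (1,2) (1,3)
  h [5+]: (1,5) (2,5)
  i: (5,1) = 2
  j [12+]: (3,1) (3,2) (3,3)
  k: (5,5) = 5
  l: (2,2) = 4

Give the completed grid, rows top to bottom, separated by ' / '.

4 5 1 3 2 / 1 4 2 5 3 / 5 3 4 2 1 / 3 2 5 1 4 / 2 1 3 4 5

Cage l is given, leaving (2,2) = 4.
Cage i is given, so (5,1) = 2.
K is a freebie, so (5,5) = 5.
Cage a needs two cells with sum 5, which forces (1,1) = 4.
Cage a needs two cells with sum 5, which forces (2,1) = 1.
4 is placed in column 1, which forces (4,1) = 3.
Column 1 already has 3, leaving (3,1) = 5.
Cage j has sum 12, which forces (3,2) = 3.
The 3 cells of cage j must have sum 12, so (3,3) = 4.
Cage c's pair has sum 5, so (4,2) = 2.
Row 4 already has 2, leaving (4,3) = 5.
Column 2 now contains 3; hence (5,2) = 1.
1 is placed in row 5; hence (5,3) = 3.
Row 5 already has 3; hence (5,4) = 4.
Column 2 now contains 1, leaving (1,2) = 5.
5 is placed in column 3, which forces (1,3) = 1.
Row 1 now contains 5, so (1,4) = 3.
Row 1 now contains 3; hence (1,5) = 2.
Column 3 now contains 3, leaving (2,3) = 2.
Column 4 already has 3, leaving (2,4) = 5.
Column 5 now contains 2, so (2,5) = 3.
Column 5 now contains 2, which forces (3,5) = 1.
Column 4 already has 4, leaving (4,4) = 1.
Cage b has sum 9; hence (4,5) = 4.
Row 3 now contains 1, leaving (3,4) = 2.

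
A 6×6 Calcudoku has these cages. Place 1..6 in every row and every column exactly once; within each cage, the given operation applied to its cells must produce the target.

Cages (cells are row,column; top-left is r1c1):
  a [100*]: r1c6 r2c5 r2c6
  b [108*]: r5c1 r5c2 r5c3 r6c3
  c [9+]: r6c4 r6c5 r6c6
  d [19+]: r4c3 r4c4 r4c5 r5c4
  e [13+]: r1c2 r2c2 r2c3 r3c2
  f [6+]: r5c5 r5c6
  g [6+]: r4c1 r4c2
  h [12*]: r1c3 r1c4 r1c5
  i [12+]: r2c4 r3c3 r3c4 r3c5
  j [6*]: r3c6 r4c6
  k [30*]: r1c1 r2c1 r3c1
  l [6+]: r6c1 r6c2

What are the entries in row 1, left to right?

Cage a needs product 100, leaving r1c6 = 5.
The 3 cells of cage a must have product 100, which forces r2c5 = 5.
The 3 cells of cage a must have product 100, which forces r2c6 = 4.
Cage k needs product 30, leaving r3c1 = 5.
Cage f needs two cells with sum 6; hence r5c5 = 4.
Cage f's pair has sum 6, so r5c6 = 2.
Cage b has product 108, which forces r6c3 = 6.
In row 5, 5 can only go at r5c4, so r5c4 = 5.
Cage d has sum 19, leaving r4c3 = 5.
5 is placed in column 4; hence r6c4 = 4.
The 3 cells of cage c must have sum 9, so r6c5 = 2.
Cage c needs sum 9, leaving r6c6 = 3.
2 is placed in row 6, which forces r6c1 = 1.
2 is placed in row 6, leaving r6c2 = 5.
In row 4, 1 can only go at r4c6, so r4c6 = 1.
1 is placed in column 6, which forces r3c6 = 6.
Column 1 needs a 4, and only r4c1 is open for it.
Row 4 now contains 4, leaving r4c2 = 2.
Row 2 needs a 1, and only r2c2 is open for it.
Cage e needs sum 13; hence r1c2 = 6.
6 is placed in column 2; hence r5c2 = 3.
The 4 cells of cage b must have product 108; hence r5c3 = 1.
The 3 cells of cage h must have product 12; hence r1c3 = 4.
Cage e has sum 13, so r2c3 = 2.
3 is placed in column 2; hence r3c2 = 4.
2 is placed in column 3; hence r3c3 = 3.
Row 3 now contains 3; hence r3c5 = 1.
Row 5 now contains 3, so r5c1 = 6.
Cage k has product 30; hence r1c1 = 2.
The 3 cells of cage h must have product 12; hence r1c4 = 1.
Column 5 now contains 1; hence r1c5 = 3.
2 is placed in row 2, so r2c1 = 3.
Cage i needs sum 12, which forces r2c4 = 6.
1 is placed in row 3; hence r3c4 = 2.
Column 4 already has 6, which forces r4c4 = 3.
3 is placed in column 5, so r4c5 = 6.
The full grid is 2 6 4 1 3 5 / 3 1 2 6 5 4 / 5 4 3 2 1 6 / 4 2 5 3 6 1 / 6 3 1 5 4 2 / 1 5 6 4 2 3.

2 6 4 1 3 5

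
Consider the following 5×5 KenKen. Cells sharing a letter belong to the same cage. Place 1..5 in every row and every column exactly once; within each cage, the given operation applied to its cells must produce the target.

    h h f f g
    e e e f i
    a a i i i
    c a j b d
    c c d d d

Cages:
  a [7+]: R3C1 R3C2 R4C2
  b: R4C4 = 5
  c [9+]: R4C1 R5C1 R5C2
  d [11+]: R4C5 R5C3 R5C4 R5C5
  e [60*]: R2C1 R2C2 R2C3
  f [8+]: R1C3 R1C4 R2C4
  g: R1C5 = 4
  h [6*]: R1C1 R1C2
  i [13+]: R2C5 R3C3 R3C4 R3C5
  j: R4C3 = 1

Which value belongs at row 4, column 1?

3

Cage g is given, which forces R1C5 = 4.
J is a freebie, leaving R4C3 = 1.
Cage b is a single given cell, so R4C4 = 5.
In row 1, 1 can only go at R1C4, so R1C4 = 1.
The only place for 5 in row 1 is R1C3.
Cage f needs sum 8; hence R2C4 = 2.
The only place for 1 in row 2 is R2C5.
Column 5 now contains 1, which forces R3C5 = 5.
The 4 cells of cage d must have sum 11; hence R4C5 = 2.
Cage d has sum 11, leaving R5C3 = 2.
The 4 cells of cage d must have sum 11; hence R5C4 = 4.
Column 5 now contains 1, which forces R5C5 = 3.
The 4 cells of cage i must have sum 13, so R3C3 = 4.
Column 4 already has 4, which forces R3C4 = 3.
The 3 cells of cage c must have sum 9; hence R4C1 = 3.
3 is placed in row 4; hence R4C2 = 4.
Column 1 now contains 3, so R1C1 = 2.
Cage h needs two cells with product 6, leaving R1C2 = 3.
Cage e has product 60, so R2C1 = 4.
The 3 cells of cage e must have product 60; hence R2C2 = 5.
Column 3 now contains 4, which forces R2C3 = 3.
Column 1 already has 2, so R3C1 = 1.
1 is placed in row 3, leaving R3C2 = 2.
Column 1 now contains 1, so R5C1 = 5.
5 is placed in column 2, so R5C2 = 1.
The full grid is 2 3 5 1 4 / 4 5 3 2 1 / 1 2 4 3 5 / 3 4 1 5 2 / 5 1 2 4 3.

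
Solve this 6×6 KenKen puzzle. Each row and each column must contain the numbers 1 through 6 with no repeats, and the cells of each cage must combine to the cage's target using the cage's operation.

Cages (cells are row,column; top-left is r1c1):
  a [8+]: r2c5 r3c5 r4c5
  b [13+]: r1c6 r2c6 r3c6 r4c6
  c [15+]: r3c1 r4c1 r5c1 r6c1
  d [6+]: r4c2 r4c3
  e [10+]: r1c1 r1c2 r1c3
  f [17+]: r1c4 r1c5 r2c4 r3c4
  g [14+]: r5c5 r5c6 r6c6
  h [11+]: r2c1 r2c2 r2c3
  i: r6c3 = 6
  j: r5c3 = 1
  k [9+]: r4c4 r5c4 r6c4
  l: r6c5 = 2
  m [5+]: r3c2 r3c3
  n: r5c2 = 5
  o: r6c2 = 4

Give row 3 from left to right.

Cage n is given, so r5c2 = 5.
Cage j is given, leaving r5c3 = 1.
Cage o is given, which forces r6c2 = 4.
Cage i is a single given cell; hence r6c3 = 6.
L is a freebie, so r6c5 = 2.
The 3 cells of cage g must have sum 14, which forces r6c6 = 5.
Column 5 needs a 5, and only r1c5 is open for it.
Cage e needs sum 10; hence r1c3 = 3.
The only place for 6 in column 5 is r5c5.
6 is placed in row 5, so r5c6 = 3.
Cage c needs sum 15, leaving r6c1 = 3.
3 is placed in row 6, which forces r6c4 = 1.
The 3 cells of cage k must have sum 9; hence r4c4 = 6.
Cage k has sum 9, leaving r5c4 = 2.
Column 4 now contains 2, leaving r1c4 = 4.
The 4 cells of cage c must have sum 15; hence r3c1 = 6.
Cage c needs sum 15, which forces r4c1 = 2.
2 is placed in row 4, which forces r4c2 = 1.
1 is placed in row 4, so r4c6 = 4.
Row 5 now contains 2, so r5c1 = 4.
Column 1 already has 6, which forces r1c1 = 1.
Column 2 now contains 1, leaving r1c2 = 6.
Row 1 already has 6, which forces r1c6 = 2.
Column 1 now contains 1, so r2c1 = 5.
Column 2 already has 6, which forces r2c2 = 2.
Cage h has sum 11, so r2c3 = 4.
5 is placed in row 2, which forces r2c4 = 3.
4 is placed in row 2, which forces r2c5 = 1.
Row 2 now contains 1; hence r2c6 = 6.
Column 2 now contains 1; hence r3c2 = 3.
Cage m needs two cells with sum 5; hence r3c3 = 2.
3 is placed in column 4, so r3c4 = 5.
Column 5 already has 1, so r3c5 = 4.
Column 6 now contains 2, leaving r3c6 = 1.
Row 4 already has 4, leaving r4c3 = 5.
Row 4 already has 4, which forces r4c5 = 3.
Filled in: 1 6 3 4 5 2 / 5 2 4 3 1 6 / 6 3 2 5 4 1 / 2 1 5 6 3 4 / 4 5 1 2 6 3 / 3 4 6 1 2 5.

6 3 2 5 4 1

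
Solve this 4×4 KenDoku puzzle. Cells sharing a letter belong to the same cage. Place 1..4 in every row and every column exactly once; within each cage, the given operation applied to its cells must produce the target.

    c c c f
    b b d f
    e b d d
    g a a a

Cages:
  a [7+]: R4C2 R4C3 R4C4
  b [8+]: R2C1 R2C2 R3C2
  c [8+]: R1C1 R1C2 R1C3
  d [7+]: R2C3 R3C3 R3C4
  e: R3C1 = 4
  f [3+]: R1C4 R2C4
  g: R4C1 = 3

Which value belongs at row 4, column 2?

1

E is a freebie, so R3C1 = 4.
Cage g is a single given cell; hence R4C1 = 3.
Column 1 already has 3, leaving R1C1 = 1.
Row 1 now contains 1, leaving R1C4 = 2.
Column 1 now contains 1, leaving R2C1 = 2.
Cage b has sum 8, so R2C2 = 4.
4 is placed in row 2, which forces R2C3 = 3.
Column 4 already has 2, which forces R2C4 = 1.
Column 4 already has 1; hence R3C4 = 3.
Column 4 already has 1, leaving R4C4 = 4.
4 is placed in column 2, which forces R1C2 = 3.
3 is placed in column 3, which forces R1C3 = 4.
Row 3 now contains 3, leaving R3C2 = 2.
The 3 cells of cage d must have sum 7, leaving R3C3 = 1.
Column 2 already has 2; hence R4C2 = 1.
Column 3 already has 1; hence R4C3 = 2.
Filled in: 1 3 4 2 / 2 4 3 1 / 4 2 1 3 / 3 1 2 4.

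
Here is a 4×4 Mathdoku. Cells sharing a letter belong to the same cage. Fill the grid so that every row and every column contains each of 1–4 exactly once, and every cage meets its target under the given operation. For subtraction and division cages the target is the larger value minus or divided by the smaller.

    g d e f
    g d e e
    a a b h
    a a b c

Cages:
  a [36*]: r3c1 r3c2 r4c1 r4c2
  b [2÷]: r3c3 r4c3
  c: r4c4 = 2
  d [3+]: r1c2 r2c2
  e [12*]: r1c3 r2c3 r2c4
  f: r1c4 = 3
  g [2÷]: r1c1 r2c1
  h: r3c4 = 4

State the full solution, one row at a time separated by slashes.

Cage f is a single given cell, so r1c4 = 3.
Cage h is a single given cell, which forces r3c4 = 4.
Cage c is a single given cell, which forces r4c4 = 2.
Cage e needs product 12, leaving r1c3 = 4.
Cage e has product 12; hence r2c3 = 3.
2 is placed in column 4, so r2c4 = 1.
Cage b's pair has quotient 2, which forces r3c3 = 2.
4 is placed in column 3, so r4c3 = 1.
Cage d's pair has sum 3, so r1c2 = 1.
1 is placed in row 2; hence r2c2 = 2.
Column 2 now contains 1, which forces r3c2 = 3.
3 is placed in column 2; hence r4c2 = 4.
1 is placed in row 1, so r1c1 = 2.
Row 2 already has 2; hence r2c1 = 4.
Row 3 already has 3, so r3c1 = 1.
Row 4 now contains 4, leaving r4c1 = 3.

2 1 4 3 / 4 2 3 1 / 1 3 2 4 / 3 4 1 2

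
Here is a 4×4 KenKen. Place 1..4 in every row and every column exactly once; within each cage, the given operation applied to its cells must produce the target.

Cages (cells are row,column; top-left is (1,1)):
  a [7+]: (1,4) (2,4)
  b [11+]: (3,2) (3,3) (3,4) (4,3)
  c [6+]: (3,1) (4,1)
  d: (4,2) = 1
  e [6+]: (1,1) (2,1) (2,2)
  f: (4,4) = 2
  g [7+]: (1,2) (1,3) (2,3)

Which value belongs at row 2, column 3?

D is a freebie, leaving (4,2) = 1.
Cage f is a single given cell, leaving (4,4) = 2.
The two cells of cage c must have sum 6, leaving (3,1) = 2.
Row 4 already has 2, which forces (4,1) = 4.
Row 4 already has 4, so (4,3) = 3.
Cage e has sum 6, so (2,2) = 2.
Column 2 now contains 2, which forces (1,2) = 4.
Cage g needs sum 7, which forces (1,3) = 2.
4 is placed in row 1, so (1,4) = 3.
Cage g needs sum 7; hence (2,3) = 1.
Column 4 now contains 3, which forces (2,4) = 4.
Column 2 now contains 4, which forces (3,2) = 3.
Column 3 already has 1, which forces (3,3) = 4.
Column 4 already has 4, so (3,4) = 1.
Row 1 now contains 3, which forces (1,1) = 1.
Row 2 already has 1; hence (2,1) = 3.
The full grid is 1 4 2 3 / 3 2 1 4 / 2 3 4 1 / 4 1 3 2.

1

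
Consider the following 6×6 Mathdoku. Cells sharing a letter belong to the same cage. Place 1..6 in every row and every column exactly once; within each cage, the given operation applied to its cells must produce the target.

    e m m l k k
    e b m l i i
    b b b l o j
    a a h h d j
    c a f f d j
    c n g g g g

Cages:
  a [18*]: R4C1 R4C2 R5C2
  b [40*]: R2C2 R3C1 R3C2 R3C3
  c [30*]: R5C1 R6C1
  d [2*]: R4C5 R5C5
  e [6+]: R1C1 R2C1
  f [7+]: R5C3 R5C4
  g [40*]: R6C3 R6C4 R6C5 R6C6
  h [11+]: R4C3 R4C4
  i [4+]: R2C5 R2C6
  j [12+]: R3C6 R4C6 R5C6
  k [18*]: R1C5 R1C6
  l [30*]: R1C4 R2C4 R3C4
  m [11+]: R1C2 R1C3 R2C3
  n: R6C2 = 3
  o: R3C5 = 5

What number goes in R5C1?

Cage o is given; hence R3C5 = 5.
Cage n is given, so R6C2 = 3.
The 4 cells of cage b must have product 40, so R2C2 = 5.
Cage a needs product 18, which forces R4C1 = 3.
The 3 cells of cage l must have product 30, so R1C4 = 5.
Column 4 already has 5, so R4C4 = 6.
6 is placed in row 4, leaving R4C2 = 1.
6 is placed in row 4; hence R4C3 = 5.
Row 4 already has 1; hence R4C5 = 2.
Row 4 now contains 2, which forces R4C6 = 4.
The 3 cells of cage a must have product 18, so R5C2 = 6.
Column 5 now contains 2, so R5C5 = 1.
Column 5 already has 1, which forces R6C5 = 4.
Column 5 already has 1, so R2C5 = 3.
Cage i's pair has sum 4, which forces R2C6 = 1.
Row 5 already has 6, leaving R5C1 = 5.
Row 5 already has 5; hence R5C6 = 2.
The two cells of cage c must have product 30, which forces R6C1 = 6.
Cage g has product 40, leaving R6C6 = 5.
3 is placed in column 5; hence R1C5 = 6.
The two cells of cage k must have product 18; hence R1C6 = 3.
3 is placed in row 2; hence R2C4 = 2.
Cage l has product 30, which forces R3C4 = 3.
Cage j has sum 12, so R3C6 = 6.
Column 4 already has 3, leaving R5C4 = 4.
2 is placed in column 4, which forces R6C4 = 1.
Cage e needs two cells with sum 6, which forces R1C1 = 2.
The 3 cells of cage m must have sum 11, leaving R1C2 = 4.
Row 1 already has 3; hence R1C3 = 1.
2 is placed in row 2; hence R2C1 = 4.
Cage m needs sum 11, which forces R2C3 = 6.
Column 1 now contains 4; hence R3C1 = 1.
4 is placed in column 2, which forces R3C2 = 2.
Row 3 already has 2, leaving R3C3 = 4.
4 is placed in row 5, which forces R5C3 = 3.
1 is placed in row 6; hence R6C3 = 2.
The full grid is 2 4 1 5 6 3 / 4 5 6 2 3 1 / 1 2 4 3 5 6 / 3 1 5 6 2 4 / 5 6 3 4 1 2 / 6 3 2 1 4 5.

5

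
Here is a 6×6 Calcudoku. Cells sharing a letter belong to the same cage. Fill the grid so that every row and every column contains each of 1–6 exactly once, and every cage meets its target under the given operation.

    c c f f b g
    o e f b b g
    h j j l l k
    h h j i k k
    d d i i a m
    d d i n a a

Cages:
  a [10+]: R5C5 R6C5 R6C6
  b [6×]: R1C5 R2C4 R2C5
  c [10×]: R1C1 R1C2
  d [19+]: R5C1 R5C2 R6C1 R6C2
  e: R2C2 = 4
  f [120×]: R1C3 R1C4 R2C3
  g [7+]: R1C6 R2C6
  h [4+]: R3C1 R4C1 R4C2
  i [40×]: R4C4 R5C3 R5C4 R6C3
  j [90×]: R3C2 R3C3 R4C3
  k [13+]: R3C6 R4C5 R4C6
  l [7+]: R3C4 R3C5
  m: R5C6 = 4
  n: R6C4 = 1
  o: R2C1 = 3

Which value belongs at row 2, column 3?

Cage o is a single given cell, leaving R2C1 = 3.
Cage e is given, leaving R2C2 = 4.
Cage h has sum 4, so R3C1 = 1.
Cage h needs sum 4, which forces R4C1 = 2.
Cage h has sum 4, which forces R4C2 = 1.
M is a freebie; hence R5C6 = 4.
N is a freebie; hence R6C4 = 1.
Column 1 now contains 2, so R1C1 = 5.
The two cells of cage c must have product 10, leaving R1C2 = 2.
Cage b needs product 6, which forces R1C5 = 3.
1 is placed in column 4, so R2C4 = 2.
Cage b has product 6, leaving R2C5 = 1.
Column 1 now contains 5; hence R5C1 = 6.
Cage i needs product 40, so R5C3 = 1.
2 is placed in column 4, which forces R5C4 = 5.
5 is placed in row 5, which forces R5C5 = 2.
Column 1 already has 6, so R6C1 = 4.
The two cells of cage g must have sum 7, leaving R1C6 = 1.
The 3 cells of cage f must have product 120, which forces R2C3 = 5.
Cage g's pair has sum 7, which forces R2C6 = 6.
The two cells of cage l must have sum 7, which forces R3C4 = 3.
Cage l's pair has sum 7, so R3C5 = 4.
Column 4 now contains 5; hence R4C4 = 4.
5 is placed in row 5, so R5C2 = 3.
Cage d needs sum 19, which forces R6C2 = 6.
Cage i needs product 40, leaving R6C3 = 2.
Row 6 now contains 6; hence R6C5 = 5.
Row 6 now contains 2, which forces R6C6 = 3.
Cage f needs product 120, so R1C3 = 4.
Column 4 now contains 4; hence R1C4 = 6.
Column 2 already has 6, leaving R3C2 = 5.
Row 3 now contains 3, which forces R3C3 = 6.
Cage k needs sum 13, which forces R3C6 = 2.
Cage j needs product 90, so R4C3 = 3.
5 is placed in column 5, leaving R4C5 = 6.
Column 6 already has 3, leaving R4C6 = 5.
Filled in: 5 2 4 6 3 1 / 3 4 5 2 1 6 / 1 5 6 3 4 2 / 2 1 3 4 6 5 / 6 3 1 5 2 4 / 4 6 2 1 5 3.

5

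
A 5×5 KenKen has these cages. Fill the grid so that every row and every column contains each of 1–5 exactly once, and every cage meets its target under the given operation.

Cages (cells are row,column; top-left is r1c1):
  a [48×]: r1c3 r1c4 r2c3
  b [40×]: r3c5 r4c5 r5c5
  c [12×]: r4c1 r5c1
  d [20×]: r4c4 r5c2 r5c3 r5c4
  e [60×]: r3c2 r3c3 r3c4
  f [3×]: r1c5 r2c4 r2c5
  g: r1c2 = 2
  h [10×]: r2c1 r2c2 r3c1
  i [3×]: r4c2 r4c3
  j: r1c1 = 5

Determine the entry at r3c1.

1

J is a freebie, so r1c1 = 5.
G is a freebie; hence r1c2 = 2.
Cage a needs product 48; hence r1c3 = 3.
The 3 cells of cage a must have product 48, so r1c4 = 4.
Cage f needs product 3, leaving r1c5 = 1.
The 3 cells of cage a must have product 48; hence r2c3 = 4.
The 3 cells of cage f must have product 3; hence r2c4 = 1.
Cage f needs product 3; hence r2c5 = 3.
Column 3 now contains 4, which forces r3c3 = 5.
Row 3 already has 5, so r3c4 = 3.
3 is placed in column 3, leaving r4c3 = 1.
Column 4 now contains 1; hence r4c4 = 2.
Column 3 already has 1; hence r5c3 = 2.
Column 4 now contains 1, so r5c4 = 5.
Row 5 already has 5, which forces r5c5 = 4.
Row 2 now contains 1, which forces r2c1 = 2.
Row 2 now contains 1, which forces r2c2 = 5.
Cage h has product 10, which forces r3c1 = 1.
Row 3 now contains 3, leaving r3c2 = 4.
Column 5 now contains 4, which forces r3c5 = 2.
The two cells of cage c must have product 12, which forces r4c1 = 4.
1 is placed in row 4; hence r4c2 = 3.
Column 5 now contains 4; hence r4c5 = 5.
Row 5 already has 4; hence r5c1 = 3.
Row 5 already has 4, which forces r5c2 = 1.
Filled in: 5 2 3 4 1 / 2 5 4 1 3 / 1 4 5 3 2 / 4 3 1 2 5 / 3 1 2 5 4.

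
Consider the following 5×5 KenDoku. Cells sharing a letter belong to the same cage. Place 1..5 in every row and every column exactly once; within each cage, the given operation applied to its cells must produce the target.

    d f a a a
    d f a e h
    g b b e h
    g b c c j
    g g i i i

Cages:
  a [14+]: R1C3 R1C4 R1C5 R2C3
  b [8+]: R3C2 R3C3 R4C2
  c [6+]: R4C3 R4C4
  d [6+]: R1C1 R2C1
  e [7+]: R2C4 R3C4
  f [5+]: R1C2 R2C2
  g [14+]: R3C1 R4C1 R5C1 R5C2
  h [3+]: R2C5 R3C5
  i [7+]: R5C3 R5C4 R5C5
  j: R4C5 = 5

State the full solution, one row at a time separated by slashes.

2 4 1 5 3 / 4 1 5 3 2 / 5 2 3 4 1 / 1 3 4 2 5 / 3 5 2 1 4

Cage j is a single given cell, so R4C5 = 5.
Column 5 needs a 3, and only R1C5 is open for it.
The only place for 3 in column 3 is R3C3.
Column 2 needs a 5, and only R5C2 is open for it.
The only place for 3 in row 5 is R5C1.
The only place for 3 in row 4 is R4C2.
Cage b has sum 8; hence R3C2 = 2.
Row 3 already has 2, so R3C5 = 1.
Column 5 already has 1, which forces R2C5 = 2.
Column 5 already has 2, leaving R5C5 = 4.
Row 2 already has 2, so R2C4 = 3.
Cage e's pair has sum 7, so R3C4 = 4.
Column 4 already has 4; hence R4C4 = 2.
Column 4 already has 2, leaving R5C4 = 1.
Column 4 already has 2, which forces R1C4 = 5.
4 is placed in row 3, which forces R3C1 = 5.
Row 4 already has 2, which forces R4C1 = 1.
Row 4 already has 2; hence R4C3 = 4.
Row 5 already has 1; hence R5C3 = 2.
1 is placed in column 1, leaving R1C1 = 2.
Column 3 already has 2, leaving R1C3 = 1.
1 is placed in column 1; hence R2C1 = 4.
Row 2 already has 4; hence R2C2 = 1.
4 is placed in column 3, so R2C3 = 5.
Row 1 already has 1; hence R1C2 = 4.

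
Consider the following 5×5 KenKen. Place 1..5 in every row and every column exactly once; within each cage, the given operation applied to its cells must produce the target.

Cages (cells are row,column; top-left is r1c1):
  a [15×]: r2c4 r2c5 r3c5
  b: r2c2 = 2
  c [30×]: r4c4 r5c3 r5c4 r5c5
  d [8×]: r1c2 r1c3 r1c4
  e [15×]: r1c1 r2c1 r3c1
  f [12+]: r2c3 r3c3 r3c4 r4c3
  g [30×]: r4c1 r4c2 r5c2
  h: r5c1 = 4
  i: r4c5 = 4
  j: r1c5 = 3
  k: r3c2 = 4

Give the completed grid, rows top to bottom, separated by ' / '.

J is a freebie; hence r1c5 = 3.
B is a freebie, leaving r2c2 = 2.
K is a freebie, which forces r3c2 = 4.
Cage i is a single given cell, so r4c5 = 4.
H is a freebie; hence r5c1 = 4.
4 is placed in column 2, which forces r1c2 = 1.
The 3 cells of cage a must have product 15, which forces r2c4 = 3.
The 3 cells of cage g must have product 30, so r4c1 = 2.
1 is placed in row 1, which forces r1c1 = 5.
The 3 cells of cage e must have product 15, so r2c1 = 1.
Cage f has sum 12, which forces r2c3 = 4.
1 is placed in row 2, so r2c5 = 5.
Cage e needs product 15, leaving r3c1 = 3.
5 is placed in column 5; hence r3c5 = 1.
Cage c has product 30, which forces r5c3 = 3.
Column 5 already has 1, which forces r5c5 = 2.
4 is placed in column 3, which forces r1c3 = 2.
Cage d has product 8; hence r1c4 = 4.
Column 3 now contains 2; hence r3c3 = 5.
Row 3 now contains 5, so r3c4 = 2.
Cage g has product 30, so r4c2 = 3.
Cage f has sum 12, so r4c3 = 1.
Row 4 already has 1, so r4c4 = 5.
Row 5 already has 3, so r5c2 = 5.
Column 4 now contains 5, which forces r5c4 = 1.

5 1 2 4 3 / 1 2 4 3 5 / 3 4 5 2 1 / 2 3 1 5 4 / 4 5 3 1 2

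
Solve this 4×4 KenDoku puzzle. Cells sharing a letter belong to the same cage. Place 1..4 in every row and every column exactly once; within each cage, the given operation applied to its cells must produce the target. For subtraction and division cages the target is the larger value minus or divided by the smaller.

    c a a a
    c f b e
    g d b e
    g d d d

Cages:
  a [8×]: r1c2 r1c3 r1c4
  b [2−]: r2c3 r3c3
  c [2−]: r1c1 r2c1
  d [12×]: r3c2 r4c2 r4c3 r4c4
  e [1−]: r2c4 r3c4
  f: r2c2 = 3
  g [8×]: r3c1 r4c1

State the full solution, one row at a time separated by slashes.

3 2 1 4 / 1 3 4 2 / 4 1 2 3 / 2 4 3 1

Cage f is a single given cell, which forces r2c2 = 3.
Row 1 needs a 3, and only r1c1 is open for it.
Cage c needs two cells with difference 2, leaving r2c1 = 1.
Row 3 needs a 3, and only r3c4 is open for it.
The 4 cells of cage d must have product 12; hence r4c3 = 3.
The only place for 1 in row 3 is r3c2.
1 is placed in column 2, leaving r4c2 = 4.
The 4 cells of cage d must have product 12, which forces r4c4 = 1.
Column 2 now contains 4, so r1c2 = 2.
The 3 cells of cage a must have product 8; hence r1c3 = 1.
Cage a needs product 8, which forces r1c4 = 4.
Column 4 now contains 4, so r2c4 = 2.
The two cells of cage g must have product 8, leaving r3c1 = 4.
Row 3 now contains 4; hence r3c3 = 2.
4 is placed in row 4; hence r4c1 = 2.
Row 2 now contains 2, which forces r2c3 = 4.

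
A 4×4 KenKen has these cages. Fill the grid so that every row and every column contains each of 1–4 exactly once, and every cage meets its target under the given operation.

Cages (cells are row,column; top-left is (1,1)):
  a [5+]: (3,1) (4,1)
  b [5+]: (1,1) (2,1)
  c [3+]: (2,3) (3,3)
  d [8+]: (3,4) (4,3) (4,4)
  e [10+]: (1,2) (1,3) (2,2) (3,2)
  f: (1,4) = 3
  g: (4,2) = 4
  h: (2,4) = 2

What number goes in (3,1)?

F is a freebie, so (1,4) = 3.
Cage h is a single given cell, so (2,4) = 2.
Cage g is given, which forces (4,2) = 4.
4 is placed in row 4; hence (4,4) = 1.
The 4 cells of cage e must have sum 10, which forces (1,3) = 4.
Row 2 already has 2, leaving (2,3) = 1.
Cage c needs two cells with sum 3, which forces (3,3) = 2.
1 is placed in column 4, so (3,4) = 4.
The 3 cells of cage d must have sum 8, so (4,3) = 3.
Cage e has sum 10, leaving (1,2) = 2.
1 is placed in row 2, leaving (2,2) = 3.
Row 3 now contains 2, so (3,1) = 3.
Cage e needs sum 10; hence (3,2) = 1.
3 is placed in row 4, leaving (4,1) = 2.
Row 1 already has 2, which forces (1,1) = 1.
Row 2 now contains 3, so (2,1) = 4.
Filled in: 1 2 4 3 / 4 3 1 2 / 3 1 2 4 / 2 4 3 1.

3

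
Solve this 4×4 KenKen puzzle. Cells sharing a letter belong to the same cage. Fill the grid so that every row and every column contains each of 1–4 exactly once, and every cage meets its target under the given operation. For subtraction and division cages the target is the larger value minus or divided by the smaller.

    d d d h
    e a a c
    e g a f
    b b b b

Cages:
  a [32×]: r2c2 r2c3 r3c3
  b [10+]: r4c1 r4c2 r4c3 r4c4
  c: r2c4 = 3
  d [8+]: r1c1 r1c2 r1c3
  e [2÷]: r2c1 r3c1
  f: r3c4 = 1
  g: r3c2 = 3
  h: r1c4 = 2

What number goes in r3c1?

2

H is a freebie, so r1c4 = 2.
Cage a needs product 32, leaving r2c2 = 4.
Cage a needs product 32; hence r2c3 = 2.
C is a freebie, which forces r2c4 = 3.
G is a freebie; hence r3c2 = 3.
Cage a has product 32, so r3c3 = 4.
F is a freebie, leaving r3c4 = 1.
Column 4 now contains 1, so r4c4 = 4.
The 3 cells of cage d must have sum 8, which forces r1c1 = 4.
Column 2 already has 3, leaving r1c2 = 1.
The 3 cells of cage d must have sum 8, so r1c3 = 3.
2 is placed in row 2, so r2c1 = 1.
1 is placed in row 3, so r3c1 = 2.
2 is placed in column 1; hence r4c1 = 3.
Column 2 now contains 1, leaving r4c2 = 2.
Column 3 now contains 3; hence r4c3 = 1.
Filled in: 4 1 3 2 / 1 4 2 3 / 2 3 4 1 / 3 2 1 4.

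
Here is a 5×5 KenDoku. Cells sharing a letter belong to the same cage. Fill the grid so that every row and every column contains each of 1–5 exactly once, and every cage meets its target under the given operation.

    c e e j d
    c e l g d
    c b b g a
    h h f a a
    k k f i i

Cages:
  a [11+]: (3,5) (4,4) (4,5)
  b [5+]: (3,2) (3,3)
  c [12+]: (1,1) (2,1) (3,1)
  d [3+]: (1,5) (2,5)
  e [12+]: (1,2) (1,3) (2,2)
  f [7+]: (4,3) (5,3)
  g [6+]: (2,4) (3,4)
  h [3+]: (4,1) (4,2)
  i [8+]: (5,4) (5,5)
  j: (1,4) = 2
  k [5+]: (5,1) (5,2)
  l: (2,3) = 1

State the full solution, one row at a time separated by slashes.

Cage j is a single given cell, which forces (1,4) = 2.
Row 1 already has 2; hence (1,5) = 1.
Cage l is given, leaving (2,3) = 1.
Column 5 now contains 1, leaving (2,5) = 2.
Cage g's pair has sum 6, so (2,4) = 5.
Cage g needs two cells with sum 6, which forces (3,4) = 1.
Column 4 now contains 5, leaving (5,4) = 3.
Row 5 already has 3, leaving (5,5) = 5.
Cage a needs sum 11, so (3,5) = 4.
Column 4 now contains 3, which forces (4,4) = 4.
Column 5 already has 5, leaving (4,5) = 3.
3 is placed in row 4, leaving (4,3) = 5.
Cage f needs two cells with sum 7; hence (5,3) = 2.
Cage e has sum 12; hence (1,2) = 5.
The two cells of cage b must have sum 5, so (3,2) = 2.
Column 3 now contains 2, leaving (3,3) = 3.
Column 2 now contains 2; hence (4,2) = 1.
1 is placed in column 2; hence (5,2) = 4.
Column 3 now contains 3, leaving (1,3) = 4.
Column 2 now contains 4, which forces (2,2) = 3.
3 is placed in row 3, leaving (3,1) = 5.
Row 4 now contains 1, leaving (4,1) = 2.
Row 5 already has 4, leaving (5,1) = 1.
Row 1 now contains 4, so (1,1) = 3.
3 is placed in row 2; hence (2,1) = 4.

3 5 4 2 1 / 4 3 1 5 2 / 5 2 3 1 4 / 2 1 5 4 3 / 1 4 2 3 5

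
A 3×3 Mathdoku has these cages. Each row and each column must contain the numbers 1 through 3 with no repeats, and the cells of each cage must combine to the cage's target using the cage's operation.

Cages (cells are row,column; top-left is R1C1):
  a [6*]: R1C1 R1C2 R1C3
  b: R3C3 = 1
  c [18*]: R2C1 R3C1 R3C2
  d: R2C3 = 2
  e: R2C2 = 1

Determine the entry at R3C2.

3

Cage c has product 18, so R2C1 = 3.
E is a freebie, which forces R2C2 = 1.
Cage d is given, leaving R2C3 = 2.
The 3 cells of cage c must have product 18; hence R3C1 = 2.
Cage c needs product 18; hence R3C2 = 3.
B is a freebie, which forces R3C3 = 1.
Column 1 already has 2, so R1C1 = 1.
Column 2 already has 3, so R1C2 = 2.
Column 3 already has 1, which forces R1C3 = 3.
Completed grid: 1 2 3 / 3 1 2 / 2 3 1.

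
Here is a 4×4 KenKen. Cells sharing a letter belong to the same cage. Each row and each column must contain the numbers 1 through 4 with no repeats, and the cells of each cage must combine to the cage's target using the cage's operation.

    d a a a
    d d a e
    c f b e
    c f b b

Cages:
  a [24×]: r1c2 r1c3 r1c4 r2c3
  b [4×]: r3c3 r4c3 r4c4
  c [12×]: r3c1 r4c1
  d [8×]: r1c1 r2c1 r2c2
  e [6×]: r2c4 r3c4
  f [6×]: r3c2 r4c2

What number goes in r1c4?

4

The only place for 1 in row 3 is r3c3.
Column 3 already has 1, so r4c3 = 4.
Cage b has product 4, which forces r4c4 = 1.
Cage a needs product 24, which forces r1c2 = 1.
The 4 cells of cage a must have product 24, leaving r1c4 = 4.
The two cells of cage c must have product 12, leaving r3c1 = 4.
4 is placed in row 4, so r4c1 = 3.
Row 4 already has 3, so r4c2 = 2.
4 is placed in row 1; hence r1c1 = 2.
Row 1 now contains 2, leaving r1c3 = 3.
Cage d has product 8, leaving r2c1 = 1.
Column 2 now contains 2, so r2c2 = 4.
Column 3 now contains 3, leaving r2c3 = 2.
2 is placed in row 2, which forces r2c4 = 3.
Column 2 now contains 2, so r3c2 = 3.
Column 4 now contains 3, leaving r3c4 = 2.
Filled in: 2 1 3 4 / 1 4 2 3 / 4 3 1 2 / 3 2 4 1.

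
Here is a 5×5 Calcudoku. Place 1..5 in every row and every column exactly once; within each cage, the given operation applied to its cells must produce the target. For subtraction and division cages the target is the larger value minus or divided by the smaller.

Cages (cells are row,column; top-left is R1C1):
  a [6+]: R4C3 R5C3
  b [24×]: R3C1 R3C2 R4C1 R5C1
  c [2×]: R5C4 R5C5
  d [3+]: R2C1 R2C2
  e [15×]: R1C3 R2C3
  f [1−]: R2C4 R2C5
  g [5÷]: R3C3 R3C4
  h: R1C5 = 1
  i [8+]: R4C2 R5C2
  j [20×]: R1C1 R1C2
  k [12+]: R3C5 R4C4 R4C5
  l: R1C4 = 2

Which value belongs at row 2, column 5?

L is a freebie, so R1C4 = 2.
Cage h is given, so R1C5 = 1.
2 is placed in column 4, leaving R5C4 = 1.
Column 5 already has 1; hence R5C5 = 2.
Cage g's pair has quotient 5, so R3C3 = 1.
1 is placed in column 4, which forces R3C4 = 5.
1 is placed in column 3, leaving R4C3 = 2.
Cage b has product 24, which forces R4C1 = 1.
The 3 cells of cage k must have sum 12; hence R4C5 = 5.
Cage a's pair has sum 6, leaving R5C3 = 4.
Column 1 now contains 1; hence R2C1 = 2.
Cage d needs two cells with sum 3, leaving R2C2 = 1.
2 is placed in column 1, so R3C1 = 4.
4 is placed in row 3, which forces R3C2 = 2.
4 is placed in row 3, which forces R3C5 = 3.
Row 4 now contains 5; hence R4C2 = 3.
Row 4 already has 3, leaving R4C4 = 4.
Row 5 now contains 4, so R5C1 = 3.
The two cells of cage i must have sum 8, so R5C2 = 5.
Column 1 already has 4; hence R1C1 = 5.
Column 2 already has 5; hence R1C2 = 4.
Row 1 already has 5, leaving R1C3 = 3.
Column 3 now contains 3, leaving R2C3 = 5.
Column 4 now contains 4, which forces R2C4 = 3.
Column 5 already has 3, which forces R2C5 = 4.
Completed grid: 5 4 3 2 1 / 2 1 5 3 4 / 4 2 1 5 3 / 1 3 2 4 5 / 3 5 4 1 2.

4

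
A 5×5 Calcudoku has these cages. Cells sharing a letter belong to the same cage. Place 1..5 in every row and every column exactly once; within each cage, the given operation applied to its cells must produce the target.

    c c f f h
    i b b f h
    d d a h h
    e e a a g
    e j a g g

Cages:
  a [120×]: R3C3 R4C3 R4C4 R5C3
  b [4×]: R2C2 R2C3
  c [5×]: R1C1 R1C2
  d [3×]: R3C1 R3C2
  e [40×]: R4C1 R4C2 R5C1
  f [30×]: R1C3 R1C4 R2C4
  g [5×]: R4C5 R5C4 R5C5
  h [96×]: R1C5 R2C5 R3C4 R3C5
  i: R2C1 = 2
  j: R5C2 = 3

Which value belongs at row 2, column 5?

Cage i is given, which forces R2C1 = 2.
Cage h needs product 96; hence R3C4 = 4.
Cage g needs product 5, so R4C5 = 1.
Cage j is a single given cell, so R5C2 = 3.
Cage g has product 5, which forces R5C4 = 1.
The 3 cells of cage g must have product 5, so R5C5 = 5.
Cage d needs two cells with product 3, which forces R3C1 = 3.
Column 2 now contains 3; hence R3C2 = 1.
3 is placed in row 3, which forces R3C5 = 2.
The 3 cells of cage e must have product 40, so R4C1 = 5.
Cage e needs product 40, leaving R4C2 = 2.
Row 4 now contains 2; hence R4C4 = 3.
Row 5 already has 5, leaving R5C1 = 4.
Row 5 already has 4, so R5C3 = 2.
Column 1 already has 5, leaving R1C1 = 1.
1 is placed in column 2, which forces R1C2 = 5.
Cage f has product 30; hence R1C3 = 3.
Cage f needs product 30; hence R1C4 = 2.
Row 1 already has 3, which forces R1C5 = 4.
1 is placed in column 2; hence R2C2 = 4.
Cage b's pair has product 4, so R2C3 = 1.
Column 4 now contains 3, which forces R2C4 = 5.
Column 5 now contains 4, which forces R2C5 = 3.
Row 3 now contains 2, so R3C3 = 5.
3 is placed in row 4, leaving R4C3 = 4.
The full grid is 1 5 3 2 4 / 2 4 1 5 3 / 3 1 5 4 2 / 5 2 4 3 1 / 4 3 2 1 5.

3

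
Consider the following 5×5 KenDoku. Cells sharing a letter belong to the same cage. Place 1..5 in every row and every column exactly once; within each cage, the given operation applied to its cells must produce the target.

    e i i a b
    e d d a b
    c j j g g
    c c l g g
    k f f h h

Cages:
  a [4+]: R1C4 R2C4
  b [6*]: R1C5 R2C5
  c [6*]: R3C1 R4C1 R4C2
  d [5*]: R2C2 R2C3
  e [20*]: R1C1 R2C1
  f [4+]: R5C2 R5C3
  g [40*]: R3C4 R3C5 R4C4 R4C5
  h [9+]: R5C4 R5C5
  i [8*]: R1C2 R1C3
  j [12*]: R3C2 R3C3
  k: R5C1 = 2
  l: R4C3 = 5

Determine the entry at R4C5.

Cage l is given, so R4C3 = 5.
K is a freebie, leaving R5C1 = 2.
The two cells of cage d must have product 5, which forces R2C2 = 5.
Column 3 already has 5, so R2C3 = 1.
Row 2 now contains 1; hence R2C4 = 3.
Row 2 already has 3; hence R2C5 = 2.
The 3 cells of cage c must have product 6; hence R4C2 = 2.
Column 3 already has 1, so R5C3 = 3.
Cage e's pair has product 20; hence R1C1 = 5.
2 is placed in column 2, leaving R1C2 = 4.
The two cells of cage i must have product 8, so R1C3 = 2.
Column 4 already has 3, so R1C4 = 1.
Column 5 now contains 2, which forces R1C5 = 3.
Row 2 now contains 5; hence R2C1 = 4.
Cage j needs two cells with product 12, so R3C2 = 3.
3 is placed in column 3, so R3C3 = 4.
Cage g has product 40, leaving R3C4 = 2.
Cage g needs product 40, which forces R3C5 = 5.
1 is placed in column 4, which forces R4C4 = 4.
4 is placed in row 4, leaving R4C5 = 1.
3 is placed in row 5, which forces R5C2 = 1.
4 is placed in column 4; hence R5C4 = 5.
Column 5 already has 5, which forces R5C5 = 4.
Row 3 already has 3, which forces R3C1 = 1.
Row 4 now contains 1, which forces R4C1 = 3.
Completed grid: 5 4 2 1 3 / 4 5 1 3 2 / 1 3 4 2 5 / 3 2 5 4 1 / 2 1 3 5 4.

1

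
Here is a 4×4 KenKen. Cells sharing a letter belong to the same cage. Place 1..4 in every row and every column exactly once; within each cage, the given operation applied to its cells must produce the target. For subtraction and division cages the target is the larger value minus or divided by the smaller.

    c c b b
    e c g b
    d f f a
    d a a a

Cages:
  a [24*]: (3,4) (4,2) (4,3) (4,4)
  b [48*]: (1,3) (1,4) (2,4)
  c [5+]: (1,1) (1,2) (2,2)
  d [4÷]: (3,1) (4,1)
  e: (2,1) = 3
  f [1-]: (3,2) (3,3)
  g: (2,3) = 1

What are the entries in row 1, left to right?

Cage b needs product 48; hence (1,3) = 4.
The 3 cells of cage b must have product 48, so (1,4) = 3.
Cage e is a single given cell, which forces (2,1) = 3.
Cage g is a single given cell, which forces (2,3) = 1.
The 3 cells of cage b must have product 48, which forces (2,4) = 4.
Cage c has sum 5, leaving (1,1) = 2.
Row 1 now contains 3, leaving (1,2) = 1.
Row 2 already has 1, leaving (2,2) = 2.
Cage a has product 24, which forces (4,2) = 4.
The 4 cells of cage a must have product 24, which forces (4,3) = 3.
Cage d needs two cells with quotient 4, leaving (3,1) = 4.
Column 2 now contains 4, which forces (3,2) = 3.
Column 3 already has 3; hence (3,3) = 2.
Row 3 already has 2, so (3,4) = 1.
Row 4 already has 4, so (4,1) = 1.
Column 4 now contains 1, which forces (4,4) = 2.
Completed grid: 2 1 4 3 / 3 2 1 4 / 4 3 2 1 / 1 4 3 2.

2 1 4 3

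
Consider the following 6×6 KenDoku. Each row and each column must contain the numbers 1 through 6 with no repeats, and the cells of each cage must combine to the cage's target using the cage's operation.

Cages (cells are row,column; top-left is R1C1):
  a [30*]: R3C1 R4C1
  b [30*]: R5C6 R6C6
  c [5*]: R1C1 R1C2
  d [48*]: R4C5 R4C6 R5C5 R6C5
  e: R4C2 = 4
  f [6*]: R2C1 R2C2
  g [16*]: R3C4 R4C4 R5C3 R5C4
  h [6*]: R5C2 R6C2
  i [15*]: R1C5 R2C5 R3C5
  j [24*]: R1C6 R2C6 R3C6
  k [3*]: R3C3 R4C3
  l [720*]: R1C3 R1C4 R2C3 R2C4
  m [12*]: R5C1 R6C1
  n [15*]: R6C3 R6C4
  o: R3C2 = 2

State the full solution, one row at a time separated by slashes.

1 5 4 6 3 2 / 2 3 6 5 1 4 / 6 2 1 4 5 3 / 5 4 3 2 6 1 / 3 6 2 1 4 5 / 4 1 5 3 2 6

O is a freebie, leaving R3C2 = 2.
Cage e is given, which forces R4C2 = 4.
The 4 cells of cage g must have product 16, leaving R5C3 = 2.
Cage g needs product 16, which forces R4C4 = 2.
Cage d needs product 48, so R5C5 = 4.
Cage d needs product 48; hence R6C5 = 2.
The 4 cells of cage g must have product 16, which forces R3C4 = 4.
Cage m needs two cells with product 12; hence R5C1 = 3.
Row 5 now contains 4; hence R5C4 = 1.
Cage m's pair has product 12, so R6C1 = 4.
1 is placed in row 5; hence R5C2 = 6.
Row 5 now contains 6, so R5C6 = 5.
Cage h needs two cells with product 6; hence R6C2 = 1.
Column 6 now contains 5; hence R6C6 = 6.
Cage c needs two cells with product 5, leaving R1C1 = 1.
Column 2 already has 1, which forces R1C2 = 5.
Row 1 now contains 5; hence R1C4 = 6.
Row 1 now contains 5, which forces R1C5 = 3.
Cage f's pair has product 6; hence R2C1 = 2.
Column 2 already has 1, so R2C2 = 3.
Column 4 already has 6; hence R2C4 = 5.
5 is placed in row 2, leaving R2C5 = 1.
Row 2 already has 2, which forces R2C6 = 4.
Column 5 now contains 1, which forces R3C5 = 5.
Cage j has product 24, leaving R3C6 = 3.
The 4 cells of cage d must have product 48; hence R4C5 = 6.
6 is placed in column 6, leaving R4C6 = 1.
5 is placed in column 4; hence R6C4 = 3.
6 is placed in row 1; hence R1C3 = 4.
Column 6 now contains 4, so R1C6 = 2.
Row 2 already has 4, which forces R2C3 = 6.
Row 3 already has 5, leaving R3C1 = 6.
Row 3 already has 3, so R3C3 = 1.
6 is placed in row 4, which forces R4C1 = 5.
Row 4 now contains 1, which forces R4C3 = 3.
3 is placed in row 6, so R6C3 = 5.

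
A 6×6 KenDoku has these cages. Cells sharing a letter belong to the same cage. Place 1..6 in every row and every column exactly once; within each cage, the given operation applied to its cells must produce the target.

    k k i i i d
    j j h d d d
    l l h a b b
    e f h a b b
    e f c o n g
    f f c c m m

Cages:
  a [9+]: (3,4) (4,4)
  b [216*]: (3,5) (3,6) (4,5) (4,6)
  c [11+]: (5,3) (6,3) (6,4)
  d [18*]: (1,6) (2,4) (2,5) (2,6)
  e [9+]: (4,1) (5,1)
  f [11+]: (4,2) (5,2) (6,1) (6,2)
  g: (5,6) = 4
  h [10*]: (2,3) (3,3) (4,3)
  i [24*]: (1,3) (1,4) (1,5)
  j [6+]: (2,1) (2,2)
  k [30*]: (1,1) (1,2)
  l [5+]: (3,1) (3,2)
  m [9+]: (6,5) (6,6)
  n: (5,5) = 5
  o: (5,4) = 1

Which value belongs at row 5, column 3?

Cage o is given, leaving (5,4) = 1.
N is a freebie, so (5,5) = 5.
G is a freebie, so (5,6) = 4.
Column 6 needs a 5, and only (6,6) is open for it.
The two cells of cage m must have sum 9, which forces (6,5) = 4.
In column 3, 4 can only go at (1,3), so (1,3) = 4.
In row 1, 1 can only go at (1,6), so (1,6) = 1.
Cage d has product 18, which forces (2,5) = 1.
Row 2 needs a 5, and only (2,3) is open for it.
In row 3, 5 can only go at (3,4), so (3,4) = 5.
Cage a needs two cells with sum 9; hence (4,4) = 4.
Row 4 needs a 5, and only (4,2) is open for it.
Cage k needs two cells with product 30, leaving (1,1) = 5.
Column 2 already has 5; hence (1,2) = 6.
The only place for 1 in row 4 is (4,3).
Column 3 now contains 1; hence (3,3) = 2.
Cage c needs sum 11; hence (6,4) = 2.
Column 4 already has 2, so (1,4) = 3.
The 3 cells of cage i must have product 24, leaving (1,5) = 2.
Column 4 already has 3; hence (2,4) = 6.
Row 2 now contains 6, leaving (2,6) = 3.
3 is placed in column 6, which forces (3,6) = 6.
Column 5 now contains 2, which forces (4,5) = 6.
Column 6 now contains 6, leaving (4,6) = 2.
Cage f needs sum 11, which forces (5,2) = 2.
The two cells of cage j must have sum 6; hence (2,1) = 2.
2 is placed in column 2, leaving (2,2) = 4.
Column 2 now contains 4, which forces (3,2) = 1.
Row 3 now contains 6, which forces (3,5) = 3.
Row 4 now contains 6, which forces (4,1) = 3.
Cage e needs two cells with sum 9; hence (5,1) = 6.
Row 5 now contains 6, so (5,3) = 3.
3 is placed in column 1, so (6,1) = 1.
Column 2 now contains 1, so (6,2) = 3.
Column 3 now contains 3, so (6,3) = 6.
1 is placed in row 3, leaving (3,1) = 4.
The full grid is 5 6 4 3 2 1 / 2 4 5 6 1 3 / 4 1 2 5 3 6 / 3 5 1 4 6 2 / 6 2 3 1 5 4 / 1 3 6 2 4 5.

3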